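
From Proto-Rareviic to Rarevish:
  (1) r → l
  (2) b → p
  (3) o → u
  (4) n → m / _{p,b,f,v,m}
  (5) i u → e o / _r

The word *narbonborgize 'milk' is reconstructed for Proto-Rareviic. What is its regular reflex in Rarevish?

Rarevish: *narbonborgize > nalbonbolgize > nalponpolgize > nalpunpulgize > nalpumpulgize  (by unconditioned shift, unconditioned shift, vowel merger, nasal place assimilation)

nalpumpulgize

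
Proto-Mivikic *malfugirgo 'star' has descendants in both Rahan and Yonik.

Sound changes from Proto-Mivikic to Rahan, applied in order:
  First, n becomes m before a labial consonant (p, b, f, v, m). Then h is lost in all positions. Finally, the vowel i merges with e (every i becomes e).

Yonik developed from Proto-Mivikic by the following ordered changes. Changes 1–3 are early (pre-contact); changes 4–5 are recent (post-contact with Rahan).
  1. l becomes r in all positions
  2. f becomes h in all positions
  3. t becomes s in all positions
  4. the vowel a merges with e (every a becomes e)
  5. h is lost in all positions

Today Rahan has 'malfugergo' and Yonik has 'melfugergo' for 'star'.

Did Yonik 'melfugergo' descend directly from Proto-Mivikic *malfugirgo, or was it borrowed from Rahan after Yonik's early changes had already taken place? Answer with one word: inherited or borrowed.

If inherited, *malfugirgo would pass through all of Yonik's changes:
Yonik: *malfugirgo
  malfugirgo → marfugirgo   [unconditioned shift]
  marfugirgo → marhugirgo   [unconditioned shift]
  marhugirgo (rule 3 does not apply)
  marhugirgo → merhugirgo   [vowel merger]
  merhugirgo → merugirgo   [h-loss]
  giving Yonik merugirgo.
If borrowed from Rahan 'malfugergo' after the early changes, it would undergo only the recent ones:
  rule 4 (vowel merger): malfugergo → melfugergo
  rule 5 (h-loss): no change (melfugergo)
  ⇒ as a loan: melfugergo
Yonik 'melfugergo' matches the loan outcome 'melfugergo', not the inherited 'merugirgo' — it skipped the early Yonik changes, so it was borrowed from Rahan.

borrowed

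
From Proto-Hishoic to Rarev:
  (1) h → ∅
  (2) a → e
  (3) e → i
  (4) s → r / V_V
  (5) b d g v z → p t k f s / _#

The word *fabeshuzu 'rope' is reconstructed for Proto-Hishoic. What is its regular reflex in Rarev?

Rarev: *fabeshuzu
  fabeshuzu → fabesuzu   [h-loss]
  fabesuzu → febesuzu   [vowel merger]
  febesuzu → fibisuzu   [vowel merger]
  fibisuzu → fibiruzu   [rhotacism]
  fibiruzu (rule 5 does not apply)
  giving Rarev fibiruzu.

fibiruzu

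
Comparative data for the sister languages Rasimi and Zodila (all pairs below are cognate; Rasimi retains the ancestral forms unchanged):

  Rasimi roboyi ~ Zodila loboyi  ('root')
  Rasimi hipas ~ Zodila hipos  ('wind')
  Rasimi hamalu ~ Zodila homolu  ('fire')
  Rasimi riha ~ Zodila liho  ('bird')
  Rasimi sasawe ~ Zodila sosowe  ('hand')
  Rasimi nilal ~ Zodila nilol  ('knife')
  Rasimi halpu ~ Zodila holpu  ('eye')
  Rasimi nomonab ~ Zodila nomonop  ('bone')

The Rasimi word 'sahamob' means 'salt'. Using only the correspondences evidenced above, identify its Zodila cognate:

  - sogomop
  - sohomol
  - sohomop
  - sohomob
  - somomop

sohomop

hipas ~ hipos, hamalu ~ homolu — Rasimi a corresponds to Zodila o after a consonant, before a consonant other than r, m, n, p, b, f, v.
hamalu ~ homolu — Rasimi a corresponds to Zodila o after a consonant, before a nasal.
nomonab ~ nomonop — Rasimi b corresponds to Zodila p word-finally.
Applying these to Rasimi 'sahamob':
  sahamob → sohamob   (a→o after a consonant, before a consonant other than r, m, n, p, b, f, v)
  sohamob → sohomob   (a→o after a consonant, before a nasal)
  sohomob → sohomop   (b→p word-finally)
So the Zodila cognate is 'sohomop'.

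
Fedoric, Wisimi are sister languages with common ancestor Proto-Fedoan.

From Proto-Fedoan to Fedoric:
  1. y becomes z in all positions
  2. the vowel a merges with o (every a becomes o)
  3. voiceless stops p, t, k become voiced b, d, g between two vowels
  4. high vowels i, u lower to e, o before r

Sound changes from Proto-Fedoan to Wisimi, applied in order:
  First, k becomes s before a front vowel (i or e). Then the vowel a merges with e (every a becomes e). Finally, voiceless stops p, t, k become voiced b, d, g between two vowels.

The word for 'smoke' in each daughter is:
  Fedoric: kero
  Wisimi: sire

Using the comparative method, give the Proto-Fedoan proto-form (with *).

*kira

Position 2: Fedoric has e, Wisimi has i. Wisimi preserves i here (none of its changes turn any other segment into i), so the proto-segment is *i.
Position 1: Fedoric has k, Wisimi has s. Fedoric preserves k here (none of its changes turn any other segment into k), so the proto-segment is *k.
Continuing position by position gives *kira; check it forward:
Fedoric: *kira
  kira (rule 1 does not apply)
  kira → kiro   [vowel merger]
  kiro (rule 3 does not apply)
  kiro → kero   [pre-rhotic lowering]
  giving Fedoric kero.
Wisimi: start from *kira.
  rule 1 (palatalisation): kira → sira
  rule 2 (vowel merger): sira → sire
  rule 3: no change — sire
  ⇒ Wisimi sire
*kira is the unique common source.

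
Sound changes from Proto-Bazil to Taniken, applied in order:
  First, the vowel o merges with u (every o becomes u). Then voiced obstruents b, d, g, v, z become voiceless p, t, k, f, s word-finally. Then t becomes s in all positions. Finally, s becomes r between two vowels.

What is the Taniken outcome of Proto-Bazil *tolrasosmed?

Taniken: *tolrasosmed
  tolrasosmed → tulrasusmed   [vowel merger]
  tulrasusmed → tulrasusmet   [final devoicing]
  tulrasusmet → sulrasusmes   [unconditioned shift]
  sulrasusmes → sulrarusmes   [rhotacism]
  giving Taniken sulrarusmes.

sulrarusmes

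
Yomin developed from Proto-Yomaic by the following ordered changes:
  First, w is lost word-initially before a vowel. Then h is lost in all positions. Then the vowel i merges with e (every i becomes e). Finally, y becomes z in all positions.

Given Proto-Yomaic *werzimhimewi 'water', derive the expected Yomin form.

Yomin: *werzimhimewi > erzimhimewi > erzimimewi > erzememewe  (by glide loss, h-loss, vowel merger)

erzememewe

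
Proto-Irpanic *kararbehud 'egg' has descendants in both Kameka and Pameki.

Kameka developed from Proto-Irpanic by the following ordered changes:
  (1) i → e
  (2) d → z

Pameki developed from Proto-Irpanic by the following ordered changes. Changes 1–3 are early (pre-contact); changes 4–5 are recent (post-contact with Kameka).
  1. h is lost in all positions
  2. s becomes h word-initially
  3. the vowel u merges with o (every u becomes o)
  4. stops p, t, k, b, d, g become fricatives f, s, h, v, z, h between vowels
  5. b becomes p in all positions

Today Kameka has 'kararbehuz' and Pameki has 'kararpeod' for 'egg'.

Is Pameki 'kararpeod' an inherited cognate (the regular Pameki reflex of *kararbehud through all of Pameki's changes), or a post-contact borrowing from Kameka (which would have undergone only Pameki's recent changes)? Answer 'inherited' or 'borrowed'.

inherited

If inherited, *kararbehud would pass through all of Pameki's changes:
Pameki: start from *kararbehud.
  rule 1 (h-loss): kararbehud → kararbeud
  rule 2: no change — kararbeud
  rule 3 (vowel merger): kararbeud → kararbeod
  rule 4: no change — kararbeod
  rule 5 (unconditioned shift): kararbeod → kararpeod
  ⇒ Pameki kararpeod
If borrowed from Kameka 'kararbehuz' after the early changes, it would undergo only the recent ones:
  rule 4 (intervocalic lenition): no change (kararbehuz)
  rule 5 (unconditioned shift): kararbehuz → kararpehuz
  ⇒ as a loan: kararpehuz
Pameki 'kararpeod' matches the inherited outcome exactly, so it is an inherited cognate, not a loan.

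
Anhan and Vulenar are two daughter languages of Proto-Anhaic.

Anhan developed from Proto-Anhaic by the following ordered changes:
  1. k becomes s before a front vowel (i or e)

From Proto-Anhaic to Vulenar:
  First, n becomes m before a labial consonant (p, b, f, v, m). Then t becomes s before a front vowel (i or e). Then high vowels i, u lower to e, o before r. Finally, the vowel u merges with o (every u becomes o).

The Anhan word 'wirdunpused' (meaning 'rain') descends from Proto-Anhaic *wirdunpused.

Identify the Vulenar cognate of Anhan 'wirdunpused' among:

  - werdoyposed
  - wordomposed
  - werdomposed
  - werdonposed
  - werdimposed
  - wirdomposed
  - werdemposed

Vulenar: *wirdunpused
  wirdunpused → wirdumpused   [nasal place assimilation]
  wirdumpused (rule 2 does not apply)
  wirdumpused → werdumpused   [pre-rhotic lowering]
  werdumpused → werdomposed   [vowel merger]
  giving Vulenar werdomposed.
Only 'werdomposed' matches the regular Vulenar development of *wirdunpused.

werdomposed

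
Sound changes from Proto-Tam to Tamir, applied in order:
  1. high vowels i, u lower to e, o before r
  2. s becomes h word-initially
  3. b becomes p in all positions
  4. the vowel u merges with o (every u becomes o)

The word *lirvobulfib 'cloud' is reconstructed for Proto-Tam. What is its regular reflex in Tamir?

lervopolfip

Tamir: *lirvobulfib > lervobulfib > lervopulfip > lervopolfip  (by pre-rhotic lowering, unconditioned shift, vowel merger)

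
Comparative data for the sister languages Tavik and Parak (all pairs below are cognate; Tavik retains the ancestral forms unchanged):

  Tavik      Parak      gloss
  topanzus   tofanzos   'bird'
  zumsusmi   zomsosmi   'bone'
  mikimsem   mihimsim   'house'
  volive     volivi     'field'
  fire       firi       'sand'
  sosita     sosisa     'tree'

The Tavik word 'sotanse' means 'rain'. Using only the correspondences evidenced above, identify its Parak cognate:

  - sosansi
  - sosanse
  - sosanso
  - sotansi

sosansi

sosita ~ sosisa — Tavik t corresponds to Parak s between vowels (before a back vowel).
volive ~ volivi, fire ~ firi — Tavik e corresponds to Parak i word-finally.
Applying these to Tavik 'sotanse':
  sotanse → sosanse   (t→s between vowels (before a back vowel))
  sosanse → sosansi   (e→i word-finally)
So the Parak cognate is 'sosansi'.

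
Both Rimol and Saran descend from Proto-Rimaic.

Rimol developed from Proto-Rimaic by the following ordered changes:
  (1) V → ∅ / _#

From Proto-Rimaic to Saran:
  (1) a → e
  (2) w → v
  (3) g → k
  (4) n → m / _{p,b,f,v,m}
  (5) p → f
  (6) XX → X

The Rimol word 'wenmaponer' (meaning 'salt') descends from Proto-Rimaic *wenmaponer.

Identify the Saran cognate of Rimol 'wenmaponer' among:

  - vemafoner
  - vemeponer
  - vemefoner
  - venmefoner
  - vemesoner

Saran: *wenmaponer > wenmeponer > venmeponer > vemmeponer > vemmefoner > vemefoner  (by vowel merger, unconditioned shift, nasal place assimilation, unconditioned shift, degemination)
Among the options, 'vemefoner' alone shows every Saran change applied in order.

vemefoner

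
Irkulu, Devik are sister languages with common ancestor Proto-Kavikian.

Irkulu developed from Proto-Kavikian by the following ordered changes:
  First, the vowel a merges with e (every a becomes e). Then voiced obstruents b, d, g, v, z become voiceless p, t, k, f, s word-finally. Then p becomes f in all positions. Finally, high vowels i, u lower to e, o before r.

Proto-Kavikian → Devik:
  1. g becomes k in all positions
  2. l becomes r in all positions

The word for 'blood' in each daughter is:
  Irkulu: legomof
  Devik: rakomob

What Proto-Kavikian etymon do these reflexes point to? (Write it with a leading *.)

*lagomob

Position 2: Irkulu has e, Devik has a. Devik preserves a here (none of its changes turn any other segment into a), so the proto-segment is *a.
Position 1: Irkulu has l, Devik has r. Irkulu preserves l here (none of its changes turn any other segment into l), so the proto-segment is *l.
Continuing position by position gives *lagomob; check it forward:
Irkulu: *lagomob > legomob > legomop > legomof  (by vowel merger, final devoicing, unconditioned shift)
Devik: *lagomob
  lagomob → lakomob   [unconditioned shift]
  lakomob → rakomob   [unconditioned shift]
  giving Devik rakomob.
*lagomob is the unique common source.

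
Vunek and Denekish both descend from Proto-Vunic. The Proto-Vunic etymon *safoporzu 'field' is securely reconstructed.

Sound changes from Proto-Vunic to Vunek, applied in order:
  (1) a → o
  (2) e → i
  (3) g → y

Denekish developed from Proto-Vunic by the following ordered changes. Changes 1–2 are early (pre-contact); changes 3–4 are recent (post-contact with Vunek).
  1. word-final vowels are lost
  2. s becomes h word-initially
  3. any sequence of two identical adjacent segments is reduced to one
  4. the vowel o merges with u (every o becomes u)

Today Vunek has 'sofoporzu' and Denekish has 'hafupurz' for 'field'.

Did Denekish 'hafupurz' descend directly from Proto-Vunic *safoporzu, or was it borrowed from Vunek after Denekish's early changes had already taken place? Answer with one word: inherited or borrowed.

inherited

If inherited, *safoporzu would pass through all of Denekish's changes:
Denekish: *safoporzu > safoporz > hafoporz > hafupurz  (by apocope, debuccalisation, vowel merger)
If borrowed from Vunek 'sofoporzu' after the early changes, it would undergo only the recent ones:
  rule 3 (degemination): no change (sofoporzu)
  rule 4 (vowel merger): sofoporzu → sufupurzu
  ⇒ as a loan: sufupurzu
Denekish 'hafupurz' matches the inherited outcome exactly, so it is an inherited cognate, not a loan.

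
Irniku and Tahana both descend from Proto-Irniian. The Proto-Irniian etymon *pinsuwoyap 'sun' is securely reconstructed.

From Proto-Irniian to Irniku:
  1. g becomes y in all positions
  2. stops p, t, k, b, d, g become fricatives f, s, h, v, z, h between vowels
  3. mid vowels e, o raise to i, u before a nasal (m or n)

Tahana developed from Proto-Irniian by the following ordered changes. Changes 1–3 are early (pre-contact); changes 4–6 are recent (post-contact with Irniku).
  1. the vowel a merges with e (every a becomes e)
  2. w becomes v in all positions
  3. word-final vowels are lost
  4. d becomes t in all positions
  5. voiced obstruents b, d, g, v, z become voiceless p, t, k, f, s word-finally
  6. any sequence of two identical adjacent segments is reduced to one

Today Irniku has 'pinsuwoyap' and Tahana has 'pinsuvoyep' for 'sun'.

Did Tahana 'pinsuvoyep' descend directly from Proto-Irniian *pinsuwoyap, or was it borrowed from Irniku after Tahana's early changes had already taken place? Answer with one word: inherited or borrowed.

inherited

If inherited, *pinsuwoyap would pass through all of Tahana's changes:
Tahana: *pinsuwoyap
  pinsuwoyap → pinsuwoyep   [vowel merger]
  pinsuwoyep → pinsuvoyep   [unconditioned shift]
  pinsuvoyep (rule 3 does not apply)
  pinsuvoyep (rule 4 does not apply)
  pinsuvoyep (rule 5 does not apply)
  pinsuvoyep (rule 6 does not apply)
  giving Tahana pinsuvoyep.
If borrowed from Irniku 'pinsuwoyap' after the early changes, it would undergo only the recent ones:
  rule 4 (unconditioned shift): no change (pinsuwoyap)
  rule 5 (final devoicing): no change (pinsuwoyap)
  rule 6 (degemination): no change (pinsuwoyap)
  ⇒ as a loan: pinsuwoyap
Tahana 'pinsuvoyep' matches the inherited outcome exactly, so it is an inherited cognate, not a loan.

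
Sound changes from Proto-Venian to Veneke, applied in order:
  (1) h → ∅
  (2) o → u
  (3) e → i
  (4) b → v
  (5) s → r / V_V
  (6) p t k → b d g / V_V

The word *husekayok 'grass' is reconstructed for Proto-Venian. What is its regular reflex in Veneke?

urigayuk

Veneke: *husekayok
  husekayok → usekayok   [h-loss]
  usekayok → usekayuk   [vowel merger]
  usekayuk → usikayuk   [vowel merger]
  usikayuk (rule 4 does not apply)
  usikayuk → urikayuk   [rhotacism]
  urikayuk → urigayuk   [intervocalic voicing]
  giving Veneke urigayuk.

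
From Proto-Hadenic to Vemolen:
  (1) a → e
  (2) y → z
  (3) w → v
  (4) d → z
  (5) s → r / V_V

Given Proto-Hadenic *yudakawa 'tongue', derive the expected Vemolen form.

Vemolen: *yudakawa > yudekewe > zudekewe > zudekeve > zuzekeve  (by vowel merger, unconditioned shift, unconditioned shift, unconditioned shift)

zuzekeve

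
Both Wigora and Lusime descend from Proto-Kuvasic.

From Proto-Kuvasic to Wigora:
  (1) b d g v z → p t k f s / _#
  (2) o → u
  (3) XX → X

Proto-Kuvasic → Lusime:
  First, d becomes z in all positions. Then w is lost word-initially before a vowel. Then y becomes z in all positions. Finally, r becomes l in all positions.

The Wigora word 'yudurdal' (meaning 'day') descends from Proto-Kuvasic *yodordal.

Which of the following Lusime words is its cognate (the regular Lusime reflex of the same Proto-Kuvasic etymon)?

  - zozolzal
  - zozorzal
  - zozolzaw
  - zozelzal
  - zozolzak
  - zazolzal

Lusime: start from *yodordal.
  rule 1 (unconditioned shift): yodordal → yozorzal
  rule 2: no change — yozorzal
  rule 3 (unconditioned shift): yozorzal → zozorzal
  rule 4 (unconditioned shift): zozorzal → zozolzal
  ⇒ Lusime zozolzal

zozolzal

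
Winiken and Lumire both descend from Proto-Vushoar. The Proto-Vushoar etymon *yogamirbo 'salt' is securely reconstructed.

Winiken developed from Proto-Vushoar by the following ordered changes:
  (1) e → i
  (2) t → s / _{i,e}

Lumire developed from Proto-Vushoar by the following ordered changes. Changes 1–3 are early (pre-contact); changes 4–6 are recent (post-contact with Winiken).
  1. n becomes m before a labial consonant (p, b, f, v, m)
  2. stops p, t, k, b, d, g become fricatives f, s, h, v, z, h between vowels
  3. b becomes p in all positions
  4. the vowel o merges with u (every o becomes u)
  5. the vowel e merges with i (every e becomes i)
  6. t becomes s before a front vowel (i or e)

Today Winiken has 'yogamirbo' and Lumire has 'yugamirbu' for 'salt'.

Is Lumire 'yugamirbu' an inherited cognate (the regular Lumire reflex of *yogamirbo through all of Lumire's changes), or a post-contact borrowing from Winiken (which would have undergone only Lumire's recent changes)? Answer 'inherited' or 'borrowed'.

If inherited, *yogamirbo would pass through all of Lumire's changes:
Lumire: *yogamirbo
  yogamirbo (rule 1 does not apply)
  yogamirbo → yohamirbo   [intervocalic lenition]
  yohamirbo → yohamirpo   [unconditioned shift]
  yohamirpo → yuhamirpu   [vowel merger]
  yuhamirpu (rule 5 does not apply)
  yuhamirpu (rule 6 does not apply)
  giving Lumire yuhamirpu.
If borrowed from Winiken 'yogamirbo' after the early changes, it would undergo only the recent ones:
  rule 4 (vowel merger): yogamirbo → yugamirbu
  rule 5 (vowel merger): no change (yugamirbu)
  rule 6 (palatalisation): no change (yugamirbu)
  ⇒ as a loan: yugamirbu
Lumire 'yugamirbu' matches the loan outcome 'yugamirbu', not the inherited 'yuhamirpu' — it skipped the early Lumire changes, so it was borrowed from Winiken.

borrowed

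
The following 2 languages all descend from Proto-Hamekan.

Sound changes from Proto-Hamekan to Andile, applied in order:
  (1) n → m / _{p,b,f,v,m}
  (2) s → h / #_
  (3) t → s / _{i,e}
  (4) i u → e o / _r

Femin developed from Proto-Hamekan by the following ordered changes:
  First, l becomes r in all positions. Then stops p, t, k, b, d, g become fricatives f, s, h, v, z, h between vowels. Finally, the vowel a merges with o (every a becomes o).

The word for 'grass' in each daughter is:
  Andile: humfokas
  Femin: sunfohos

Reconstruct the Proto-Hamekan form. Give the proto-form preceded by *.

Position 6: Andile has k, Femin has h. Andile preserves k here (none of its changes turn any other segment into k), so the proto-segment is *k.
Position 7: Andile has a, Femin has o. Andile preserves a here (none of its changes turn any other segment into a), so the proto-segment is *a.
Verify the candidate proto-form against each daughter:
Andile: *sunfokas > sumfokas > humfokas  (by nasal place assimilation, debuccalisation)
Femin: *sunfokas > sunfohas > sunfohos  (by intervocalic lenition, vowel merger)
Only *sunfokas yields all of Andile humfokas, Femin sunfohos.

*sunfokas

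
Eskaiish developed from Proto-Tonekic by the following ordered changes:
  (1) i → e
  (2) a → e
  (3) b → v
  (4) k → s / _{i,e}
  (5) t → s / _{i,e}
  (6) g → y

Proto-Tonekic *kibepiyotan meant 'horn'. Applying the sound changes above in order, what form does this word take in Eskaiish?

sevepeyosen

Eskaiish: *kibepiyotan > kebepeyotan > kebepeyoten > kevepeyoten > sevepeyoten > sevepeyosen  (by vowel merger, vowel merger, unconditioned shift, palatalisation, palatalisation)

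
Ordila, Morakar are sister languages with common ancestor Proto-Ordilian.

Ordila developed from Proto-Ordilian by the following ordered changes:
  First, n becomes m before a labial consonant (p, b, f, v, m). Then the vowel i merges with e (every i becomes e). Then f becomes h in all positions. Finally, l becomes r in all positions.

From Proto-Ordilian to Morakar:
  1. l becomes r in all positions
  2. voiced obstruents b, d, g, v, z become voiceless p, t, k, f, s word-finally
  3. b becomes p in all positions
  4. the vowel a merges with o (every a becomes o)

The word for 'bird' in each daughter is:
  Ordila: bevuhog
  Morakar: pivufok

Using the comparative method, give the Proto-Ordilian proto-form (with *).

*bivufog

Position 7: Ordila has g, Morakar has k. Ordila preserves g here (none of its changes turn any other segment into g), so the proto-segment is *g.
Position 2: Ordila has e, Morakar has i. Morakar preserves i here (none of its changes turn any other segment into i), so the proto-segment is *i.
Verify the candidate proto-form against each daughter:
Ordila: *bivufog > bevufog > bevuhog  (by vowel merger, unconditioned shift)
Morakar: start from *bivufog.
  rule 1: no change — bivufog
  rule 2 (final devoicing): bivufog → bivufok
  rule 3 (unconditioned shift): bivufok → pivufok
  rule 4: no change — pivufok
  ⇒ Morakar pivufok
*bivufog is the unique common source.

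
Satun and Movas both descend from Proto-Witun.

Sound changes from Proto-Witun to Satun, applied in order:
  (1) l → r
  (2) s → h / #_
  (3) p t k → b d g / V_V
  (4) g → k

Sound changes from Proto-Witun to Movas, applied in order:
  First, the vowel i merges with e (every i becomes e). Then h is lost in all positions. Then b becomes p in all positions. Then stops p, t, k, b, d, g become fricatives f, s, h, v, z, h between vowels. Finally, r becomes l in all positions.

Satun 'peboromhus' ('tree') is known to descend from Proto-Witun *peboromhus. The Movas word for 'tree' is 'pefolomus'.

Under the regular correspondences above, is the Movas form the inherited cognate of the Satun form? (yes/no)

yes

Derive the expected Movas reflex of *peboromhus:
Movas: *peboromhus > peboromus > peporomus > peforomus > pefolomus  (by h-loss, unconditioned shift, intervocalic lenition, unconditioned shift)
Movas 'pefolomus' matches the regular reflex exactly, so the pair is cognate.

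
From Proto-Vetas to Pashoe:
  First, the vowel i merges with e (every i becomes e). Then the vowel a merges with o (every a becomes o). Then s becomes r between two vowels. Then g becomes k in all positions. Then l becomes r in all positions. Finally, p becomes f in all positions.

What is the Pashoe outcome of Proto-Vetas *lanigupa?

ronekufo

Pashoe: *lanigupa
  lanigupa → lanegupa   [vowel merger]
  lanegupa → lonegupo   [vowel merger]
  lonegupo (rule 3 does not apply)
  lonegupo → lonekupo   [unconditioned shift]
  lonekupo → ronekupo   [unconditioned shift]
  ronekupo → ronekufo   [unconditioned shift]
  giving Pashoe ronekufo.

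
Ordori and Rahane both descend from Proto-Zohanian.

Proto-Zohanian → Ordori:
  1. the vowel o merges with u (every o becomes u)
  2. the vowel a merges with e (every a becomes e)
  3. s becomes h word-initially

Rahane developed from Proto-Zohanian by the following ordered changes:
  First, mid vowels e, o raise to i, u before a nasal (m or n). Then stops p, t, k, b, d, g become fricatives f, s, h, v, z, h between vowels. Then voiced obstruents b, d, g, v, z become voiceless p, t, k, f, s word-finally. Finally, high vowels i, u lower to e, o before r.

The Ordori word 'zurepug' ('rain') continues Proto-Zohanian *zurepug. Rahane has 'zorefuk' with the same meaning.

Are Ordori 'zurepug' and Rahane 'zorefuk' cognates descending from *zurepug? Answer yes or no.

Derive the expected Rahane reflex of *zurepug:
Rahane: start from *zurepug.
  rule 1: no change — zurepug
  rule 2 (intervocalic lenition): zurepug → zurefug
  rule 3 (final devoicing): zurefug → zurefuk
  rule 4 (pre-rhotic lowering): zurefuk → zorefuk
  ⇒ Rahane zorefuk
Rahane 'zorefuk' matches the regular reflex exactly, so the pair is cognate.

yes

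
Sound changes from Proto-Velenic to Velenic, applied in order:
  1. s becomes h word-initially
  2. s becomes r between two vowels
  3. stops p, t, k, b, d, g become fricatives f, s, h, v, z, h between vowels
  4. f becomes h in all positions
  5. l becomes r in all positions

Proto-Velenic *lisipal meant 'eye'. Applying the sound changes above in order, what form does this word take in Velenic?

Velenic: *lisipal
  lisipal (rule 1 does not apply)
  lisipal → liripal   [rhotacism]
  liripal → lirifal   [intervocalic lenition]
  lirifal → lirihal   [unconditioned shift]
  lirihal → ririhar   [unconditioned shift]
  giving Velenic ririhar.

ririhar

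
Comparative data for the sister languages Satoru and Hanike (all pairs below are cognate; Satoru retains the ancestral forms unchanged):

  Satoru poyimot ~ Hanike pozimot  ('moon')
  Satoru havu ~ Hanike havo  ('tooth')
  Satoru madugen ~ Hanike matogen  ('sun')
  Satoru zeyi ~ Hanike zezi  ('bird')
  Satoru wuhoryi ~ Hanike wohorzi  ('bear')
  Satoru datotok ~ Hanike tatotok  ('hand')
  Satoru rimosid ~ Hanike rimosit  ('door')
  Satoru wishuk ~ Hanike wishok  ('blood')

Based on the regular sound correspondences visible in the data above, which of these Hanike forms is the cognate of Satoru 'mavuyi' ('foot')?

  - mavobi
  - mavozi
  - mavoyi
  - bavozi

mavozi

madugen ~ matogen, wuhoryi ~ wohorzi — Satoru u corresponds to Hanike o after a consonant, before a consonant other than r, m, n, p, b, f, v.
poyimot ~ pozimot, zeyi ~ zezi — Satoru y corresponds to Hanike z between vowels (before a front vowel).
Applying these to Satoru 'mavuyi':
  mavuyi → mavoyi   (u→o after a consonant, before a consonant other than r, m, n, p, b, f, v)
  mavoyi → mavozi   (y→z between vowels (before a front vowel))
So the Hanike cognate is 'mavozi'.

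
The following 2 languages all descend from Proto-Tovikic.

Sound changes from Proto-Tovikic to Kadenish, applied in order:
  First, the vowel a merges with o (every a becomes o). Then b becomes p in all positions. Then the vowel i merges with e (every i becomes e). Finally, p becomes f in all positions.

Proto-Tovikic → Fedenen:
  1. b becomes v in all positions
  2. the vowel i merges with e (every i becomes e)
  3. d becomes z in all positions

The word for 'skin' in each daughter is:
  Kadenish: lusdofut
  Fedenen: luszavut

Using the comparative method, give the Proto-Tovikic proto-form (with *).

*lusdabut

Position 6: Kadenish has f, Fedenen has v. Taking the neighbouring segments as reconstructed: Kadenish f could go back to *p or *b or *f; Fedenen v could go back to *b or *v — the one source consistent with every daughter is *b.
Position 5: Kadenish has o, Fedenen has a. Fedenen preserves a here (none of its changes turn any other segment into a), so the proto-segment is *a.
Position 4: Kadenish has d, Fedenen has z. Kadenish preserves d here (none of its changes turn any other segment into d), so the proto-segment is *d.
Verify the candidate proto-form against each daughter:
Kadenish: *lusdabut > lusdobut > lusdoput > lusdofut  (by vowel merger, unconditioned shift, unconditioned shift)
Fedenen: *lusdabut
  lusdabut → lusdavut   [unconditioned shift]
  lusdavut (rule 2 does not apply)
  lusdavut → luszavut   [unconditioned shift]
  giving Fedenen luszavut.
*lusdabut is the unique common source.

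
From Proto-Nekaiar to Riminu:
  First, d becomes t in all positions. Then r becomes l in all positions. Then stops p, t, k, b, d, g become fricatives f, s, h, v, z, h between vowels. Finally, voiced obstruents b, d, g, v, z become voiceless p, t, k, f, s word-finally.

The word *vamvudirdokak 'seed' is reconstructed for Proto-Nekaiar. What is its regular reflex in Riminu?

vamvusiltohak

Riminu: start from *vamvudirdokak.
  rule 1 (unconditioned shift): vamvudirdokak → vamvutirtokak
  rule 2 (unconditioned shift): vamvutirtokak → vamvutiltokak
  rule 3 (intervocalic lenition): vamvutiltokak → vamvusiltohak
  rule 4: no change — vamvusiltohak
  ⇒ Riminu vamvusiltohak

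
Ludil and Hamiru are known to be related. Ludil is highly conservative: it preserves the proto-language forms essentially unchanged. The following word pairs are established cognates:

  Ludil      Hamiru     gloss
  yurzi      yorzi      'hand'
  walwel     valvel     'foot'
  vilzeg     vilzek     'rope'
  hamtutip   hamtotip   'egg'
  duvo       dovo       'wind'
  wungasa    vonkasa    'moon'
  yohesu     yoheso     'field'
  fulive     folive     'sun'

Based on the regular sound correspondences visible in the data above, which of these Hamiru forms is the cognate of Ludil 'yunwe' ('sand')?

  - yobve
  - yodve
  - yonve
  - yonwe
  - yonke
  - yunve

wungasa ~ vonkasa — Ludil u corresponds to Hamiru o after a consonant, before a nasal.
walwel ~ valvel — Ludil w corresponds to Hamiru v after a consonant, before a front vowel.
Applying these to Ludil 'yunwe':
  yunwe → yonwe   (u→o after a consonant, before a nasal)
  yonwe → yonve   (w→v after a consonant, before a front vowel)
So the Hamiru cognate is 'yonve'.

yonve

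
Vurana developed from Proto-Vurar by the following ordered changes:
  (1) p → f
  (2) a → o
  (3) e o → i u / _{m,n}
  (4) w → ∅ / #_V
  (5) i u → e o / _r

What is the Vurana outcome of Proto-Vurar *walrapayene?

olrofoyine

Vurana: *walrapayene
  walrapayene → walrafayene   [unconditioned shift]
  walrafayene → wolrofoyene   [vowel merger]
  wolrofoyene → wolrofoyine   [pre-nasal raising]
  wolrofoyine → olrofoyine   [glide loss]
  olrofoyine (rule 5 does not apply)
  giving Vurana olrofoyine.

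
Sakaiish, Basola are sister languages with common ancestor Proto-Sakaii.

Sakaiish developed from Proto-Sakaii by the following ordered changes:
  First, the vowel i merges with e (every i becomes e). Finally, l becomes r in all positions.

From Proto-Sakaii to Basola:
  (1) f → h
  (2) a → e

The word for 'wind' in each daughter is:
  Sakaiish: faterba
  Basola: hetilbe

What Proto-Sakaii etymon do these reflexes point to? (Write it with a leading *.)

Position 5: Sakaiish has r, Basola has l. Basola preserves l here (none of its changes turn any other segment into l), so the proto-segment is *l.
Position 1: Sakaiish has f, Basola has h. Sakaiish preserves f here (none of its changes turn any other segment into f), so the proto-segment is *f.
This points to *fatilba. Verify forward in each daughter:
Sakaiish: start from *fatilba.
  rule 1 (vowel merger): fatilba → fatelba
  rule 2 (unconditioned shift): fatelba → faterba
  ⇒ Sakaiish faterba
Basola: *fatilba > hatilba > hetilbe  (by unconditioned shift, vowel merger)
No other proto-form is consistent with every reflex, so the reconstruction is *fatilba.

*fatilba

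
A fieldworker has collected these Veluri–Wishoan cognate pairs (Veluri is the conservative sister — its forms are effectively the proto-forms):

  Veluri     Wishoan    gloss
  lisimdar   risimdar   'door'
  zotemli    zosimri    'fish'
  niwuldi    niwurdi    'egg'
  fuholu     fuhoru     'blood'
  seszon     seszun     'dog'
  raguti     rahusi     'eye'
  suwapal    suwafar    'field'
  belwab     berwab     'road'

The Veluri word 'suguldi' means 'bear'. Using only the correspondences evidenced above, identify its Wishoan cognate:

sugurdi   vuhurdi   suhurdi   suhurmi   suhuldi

suhurdi

raguti ~ rahusi — Veluri g corresponds to Wishoan h between vowels (before a back vowel).
niwuldi ~ niwurdi, belwab ~ berwab — Veluri l corresponds to Wishoan r after a vowel, before a consonant other than r, m, n, p, b, f, v.
Applying these to Veluri 'suguldi':
  suguldi → suhuldi   (g→h between vowels (before a back vowel))
  suhuldi → suhurdi   (l→r after a vowel, before a consonant other than r, m, n, p, b, f, v)
So the Wishoan cognate is 'suhurdi'.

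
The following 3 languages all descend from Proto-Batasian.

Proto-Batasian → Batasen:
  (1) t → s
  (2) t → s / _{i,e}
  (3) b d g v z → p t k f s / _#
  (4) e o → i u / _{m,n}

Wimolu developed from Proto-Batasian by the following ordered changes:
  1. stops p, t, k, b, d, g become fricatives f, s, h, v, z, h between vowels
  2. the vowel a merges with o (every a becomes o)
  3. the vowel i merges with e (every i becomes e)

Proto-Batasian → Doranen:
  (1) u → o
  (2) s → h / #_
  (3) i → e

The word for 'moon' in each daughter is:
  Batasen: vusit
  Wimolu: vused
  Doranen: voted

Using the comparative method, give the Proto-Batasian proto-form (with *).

Position 5: Batasen has t, Wimolu has d, Doranen has d. Wimolu preserves d here (none of its changes turn any other segment into d), so the proto-segment is *d.
Position 4: Batasen has i, Wimolu has e, Doranen has e. Taking the neighbouring segments as reconstructed: Batasen i can only go back to *i; Wimolu e could go back to *e or *i; Doranen e could go back to *e or *i — the one source consistent with every daughter is *i.
Verify the candidate proto-form against each daughter:
Batasen: *vutid > vusid > vusit  (by unconditioned shift, final devoicing)
Wimolu: start from *vutid.
  rule 1 (intervocalic lenition): vutid → vusid
  rule 2: no change — vusid
  rule 3 (vowel merger): vusid → vused
  ⇒ Wimolu vused
Doranen: start from *vutid.
  rule 1 (vowel merger): vutid → votid
  rule 2: no change — votid
  rule 3 (vowel merger): votid → voted
  ⇒ Doranen voted
Only *vutid yields all of Batasen vusit, Wimolu vused, Doranen voted.

*vutid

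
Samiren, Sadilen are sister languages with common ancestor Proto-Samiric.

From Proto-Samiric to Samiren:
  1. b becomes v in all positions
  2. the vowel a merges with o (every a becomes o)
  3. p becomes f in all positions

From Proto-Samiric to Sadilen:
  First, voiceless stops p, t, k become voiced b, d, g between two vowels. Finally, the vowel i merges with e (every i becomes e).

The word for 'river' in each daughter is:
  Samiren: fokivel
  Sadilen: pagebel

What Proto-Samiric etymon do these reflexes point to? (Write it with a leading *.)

Position 3: Samiren has k, Sadilen has g. Samiren preserves k here (none of its changes turn any other segment into k), so the proto-segment is *k.
Position 5: Samiren has v, Sadilen has b. Taking the neighbouring segments as reconstructed: Samiren v could go back to *b or *v; Sadilen b could go back to *p or *b — the one source consistent with every daughter is *b.
Position 1: Samiren has f, Sadilen has p. Sadilen preserves p here (none of its changes turn any other segment into p), so the proto-segment is *p.
Continuing position by position gives *pakibel; check it forward:
Samiren: *pakibel > pakivel > pokivel > fokivel  (by unconditioned shift, vowel merger, unconditioned shift)
Sadilen: *pakibel > pagibel > pagebel  (by intervocalic voicing, vowel merger)
No other proto-form is consistent with every reflex, so the reconstruction is *pakibel.

*pakibel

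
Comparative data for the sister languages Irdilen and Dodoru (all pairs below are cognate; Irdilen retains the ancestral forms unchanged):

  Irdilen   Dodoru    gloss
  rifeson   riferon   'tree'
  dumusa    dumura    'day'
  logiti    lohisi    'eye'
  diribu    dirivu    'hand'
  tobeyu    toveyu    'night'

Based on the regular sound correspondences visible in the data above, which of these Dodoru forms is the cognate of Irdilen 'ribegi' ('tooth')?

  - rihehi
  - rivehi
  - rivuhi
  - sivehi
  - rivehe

tobeyu ~ toveyu — Irdilen b corresponds to Dodoru v between vowels (before a front vowel).
logiti ~ lohisi — Irdilen g corresponds to Dodoru h between vowels (before a front vowel).
Applying these to Irdilen 'ribegi':
  ribegi → rivegi   (b→v between vowels (before a front vowel))
  rivegi → rivehi   (g→h between vowels (before a front vowel))
So the Dodoru cognate is 'rivehi'.

rivehi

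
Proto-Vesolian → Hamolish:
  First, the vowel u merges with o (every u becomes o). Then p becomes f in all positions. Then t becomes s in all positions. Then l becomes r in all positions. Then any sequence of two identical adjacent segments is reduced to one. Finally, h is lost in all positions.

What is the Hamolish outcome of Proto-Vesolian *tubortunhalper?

Hamolish: *tubortunhalper > tobortonhalper > tobortonhalfer > soborsonhalfer > soborsonharfer > soborsonarfer  (by vowel merger, unconditioned shift, unconditioned shift, unconditioned shift, h-loss)

soborsonarfer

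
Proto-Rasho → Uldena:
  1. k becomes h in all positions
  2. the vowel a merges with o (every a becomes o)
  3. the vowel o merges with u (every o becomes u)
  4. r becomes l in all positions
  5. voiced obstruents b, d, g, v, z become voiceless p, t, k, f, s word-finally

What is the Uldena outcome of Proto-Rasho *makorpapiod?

muhulpupiut

Uldena: *makorpapiod
  makorpapiod → mahorpapiod   [unconditioned shift]
  mahorpapiod → mohorpopiod   [vowel merger]
  mohorpopiod → muhurpupiud   [vowel merger]
  muhurpupiud → muhulpupiud   [unconditioned shift]
  muhulpupiud → muhulpupiut   [final devoicing]
  giving Uldena muhulpupiut.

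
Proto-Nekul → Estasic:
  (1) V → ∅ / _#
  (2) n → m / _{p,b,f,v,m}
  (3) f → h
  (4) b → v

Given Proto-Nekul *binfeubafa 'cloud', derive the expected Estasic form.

vimheuvah

Estasic: start from *binfeubafa.
  rule 1 (apocope): binfeubafa → binfeubaf
  rule 2 (nasal place assimilation): binfeubaf → bimfeubaf
  rule 3 (unconditioned shift): bimfeubaf → bimheubah
  rule 4 (unconditioned shift): bimheubah → vimheuvah
  ⇒ Estasic vimheuvah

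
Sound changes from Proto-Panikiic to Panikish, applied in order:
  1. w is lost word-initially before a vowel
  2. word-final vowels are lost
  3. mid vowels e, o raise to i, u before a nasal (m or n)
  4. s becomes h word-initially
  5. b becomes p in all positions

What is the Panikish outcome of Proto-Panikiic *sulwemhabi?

hulwimhap

Panikish: *sulwemhabi
  sulwemhabi (rule 1 does not apply)
  sulwemhabi → sulwemhab   [apocope]
  sulwemhab → sulwimhab   [pre-nasal raising]
  sulwimhab → hulwimhab   [debuccalisation]
  hulwimhab → hulwimhap   [unconditioned shift]
  giving Panikish hulwimhap.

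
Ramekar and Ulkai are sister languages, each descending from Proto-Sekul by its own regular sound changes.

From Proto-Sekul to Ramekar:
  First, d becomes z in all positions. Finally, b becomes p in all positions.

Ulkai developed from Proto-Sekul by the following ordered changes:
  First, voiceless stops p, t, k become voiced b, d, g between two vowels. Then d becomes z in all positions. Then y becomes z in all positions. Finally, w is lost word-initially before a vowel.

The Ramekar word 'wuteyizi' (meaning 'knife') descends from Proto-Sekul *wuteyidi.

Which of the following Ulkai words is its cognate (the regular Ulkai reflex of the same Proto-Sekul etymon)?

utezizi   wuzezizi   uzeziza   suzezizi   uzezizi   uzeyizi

uzezizi

Ulkai: start from *wuteyidi.
  rule 1 (intervocalic voicing): wuteyidi → wudeyidi
  rule 2 (unconditioned shift): wudeyidi → wuzeyizi
  rule 3 (unconditioned shift): wuzeyizi → wuzezizi
  rule 4 (glide loss): wuzezizi → uzezizi
  ⇒ Ulkai uzezizi
The other candidates each miss or misapply at least one Ulkai change.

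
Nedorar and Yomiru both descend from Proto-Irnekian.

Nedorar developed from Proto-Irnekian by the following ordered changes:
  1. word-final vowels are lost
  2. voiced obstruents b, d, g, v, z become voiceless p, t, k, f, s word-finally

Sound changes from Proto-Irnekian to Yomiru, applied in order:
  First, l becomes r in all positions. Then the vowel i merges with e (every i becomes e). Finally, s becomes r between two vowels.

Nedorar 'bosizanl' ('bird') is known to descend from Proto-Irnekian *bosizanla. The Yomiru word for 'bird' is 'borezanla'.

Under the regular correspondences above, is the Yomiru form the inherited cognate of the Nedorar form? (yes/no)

no

Derive the expected Yomiru reflex of *bosizanla:
Yomiru: *bosizanla > bosizanra > bosezanra > borezanra  (by unconditioned shift, vowel merger, rhotacism)
The regular Yomiru reflex would be 'borezanra', but the attested form is 'borezanla'. The correspondence is irregular, so they are not cognates (the Yomiru form has a different source).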